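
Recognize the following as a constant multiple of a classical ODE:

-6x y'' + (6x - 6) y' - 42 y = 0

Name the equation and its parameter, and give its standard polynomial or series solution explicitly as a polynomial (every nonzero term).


All three coefficients share the factor -6; dividing through by -6 gives  x y'' + (1 - x) y' + 7 y = 0.
This matches the Laguerre equation x y'' + (1 - x) y' + n y = 0 with n = 7; the polynomial solution is L_7(x).
With y = sum_k a_k x^k, matching x^k gives (k+1)k a_{k+1} + (k+1) a_{k+1} - k a_k + n a_k = 0, i.e. (k+1)^2 a_{k+1} = (k - n) a_k = (k - 7) a_k. The right side vanishes at k = 7, so the series terminates at degree 7.
Standard normalization L_n(0) = 1 gives a_0 = 1. Work upward with a_{k+1} = (k - 7) a_k / (k+1)^2:
  a_1 = (0 - 7)(1) / 1^2 = -7/1 = -7
  a_2 = (1 - 7)(-7) / 2^2 = 42/4 = 21/2
  a_3 = (2 - 7)(21/2) / 3^2 = (-105/2)/9 = -35/6
  a_4 = (3 - 7)(-35/6) / 4^2 = (70/3)/16 = 35/24
  a_5 = (4 - 7)(35/24) / 5^2 = (-35/8)/25 = -7/40
  a_6 = (5 - 7)(-7/40) / 6^2 = (7/20)/36 = 7/720
  a_7 = (6 - 7)(7/720) / 7^2 = (-7/720)/49 = -1/5040
Hence L_7(x) = -x^7/5040 + 7 x^6/720 - 7 x^5/40 + 35 x^4/24 - 35 x^3/6 + 21 x^2/2 - 7 x + 1.

L_7(x); series = -x^7/5040 + 7 x^6/720 - 7 x^5/40 + 35 x^4/24 - 35 x^3/6 + 21 x^2/2 - 7 x + 1


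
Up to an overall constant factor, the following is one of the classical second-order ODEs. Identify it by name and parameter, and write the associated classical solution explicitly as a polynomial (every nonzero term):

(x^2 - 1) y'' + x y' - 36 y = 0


All three coefficients share the factor -1; dividing through by -1 gives  (1 - x^2) y'' - x y' + 36 y = 0.
This matches the Chebyshev equation (1 - x^2) y'' - x y' + n^2 y = 0 (note the -x y' term, not -2x y') with n^2 = 36, so n = 6; the polynomial solution is T_6(x).
With y = sum_k a_k x^k, matching x^k gives (k+2)(k+1) a_{k+2} = (k^2 - n^2) a_k = (k - 6)(k + 6) a_k. The right side vanishes at k = 6, so the series with the parity of 6 terminates at degree 6.
Standard normalization: leading coefficient of T_n is 2^(n-1), so a_6 = 2^5 = 32. Work downward with a_k = (k+1)(k+2) a_{k+2} / ((k - 6)(k + 6)):
  a_4 = (5)(6)(32) / ((4 - 6)(4 + 6)) = 960/(-20) = -48
  a_2 = (3)(4)(-48) / ((2 - 6)(2 + 6)) = -576/(-32) = 18
  a_0 = (1)(2)(18) / ((0 - 6)(0 + 6)) = 36/(-36) = -1
Hence T_6(x) = 32 x^6 - 48 x^4 + 18 x^2 - 1.

T_6(x); series = 32 x^6 - 48 x^4 + 18 x^2 - 1


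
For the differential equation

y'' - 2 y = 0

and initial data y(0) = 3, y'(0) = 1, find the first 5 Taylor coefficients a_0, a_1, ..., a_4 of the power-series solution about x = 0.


Ansatz: y(x) = sum_{n>=0} a_n x^n, so y'(x) = sum_{n>=1} n a_n x^(n-1) and y''(x) = sum_{n>=2} n(n-1) a_n x^(n-2).
Substitute into P(x) y'' + Q(x) y' + R(x) y = 0 with P(x) = 1, Q(x) = 0, R(x) = -2, and match powers of x.
Initial conditions: a_0 = 3, a_1 = 1.
Setting the coefficient of each power of x to zero and solving order by order (substituting the coefficients already found):
  x^0: 2 a_2 - 2 a_0 = 0  ->  2 a_2 = 2 a_0 = 6  ->  a_2 = 3
  x^1: 6 a_3 - 2 a_1 = 0  ->  6 a_3 = 2 a_1 = 2  ->  a_3 = 1/3
  x^2: 12 a_4 - 2 a_2 = 0  ->  12 a_4 = 2 a_2 = 6  ->  a_4 = 1/2
Truncated series: y(x) = 3 + x + 3 x^2 + (1/3) x^3 + (1/2) x^4 + O(x^5).

a_0 = 3; a_1 = 1; a_2 = 3; a_3 = 1/3; a_4 = 1/2


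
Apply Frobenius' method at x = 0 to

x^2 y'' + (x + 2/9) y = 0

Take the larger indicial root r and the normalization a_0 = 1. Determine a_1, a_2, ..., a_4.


Write in Frobenius form y'' + (p(x)/x) y' + (q(x)/x^2) y = 0:
  p(x) = 0,  q(x) = x + 2/9.
Indicial equation: r(r-1) + (0) r + (2/9) = 0 -> roots r_1 = 2/3, r_2 = 1/3.
Take r = r_1 = 2/3. Let y(x) = x^r sum_{n>=0} a_n x^n with a_0 = 1.
Substitute y = x^r sum a_n x^n and match x^{r+n}. The recurrence is
  D(n) a_n + 1 a_{n-1} = 0,  where D(n) = (r+n)(r+n-1) + (0)(r+n) + (2/9).
  a_n = -1 / D(n) * a_{n-1}.
Since the indicial polynomial factors as (r - r_1)(r - r_2), D(n) = (r_1 + n - r_1)(r_1 + n - r_2) = n(n + 1/3).
Evaluating step by step (a_0 = 1):
  n = 1: D(1) = 1(1 + 1/3) = 4/3; numerator = -1(1) = -1; a_1 = (-1)/(4/3) = -3/4
  n = 2: D(2) = 2(2 + 1/3) = 14/3; numerator = -1(-3/4) = 3/4; a_2 = (3/4)/(14/3) = 9/56
  n = 3: D(3) = 3(3 + 1/3) = 10; numerator = -1(9/56) = -9/56; a_3 = (-9/56)/(10) = -9/560
  n = 4: D(4) = 4(4 + 1/3) = 52/3; numerator = -1(-9/560) = 9/560; a_4 = (9/560)/(52/3) = 27/29120

r = 2/3; a_0 = 1; a_1 = -3/4; a_2 = 9/56; a_3 = -9/560; a_4 = 27/29120


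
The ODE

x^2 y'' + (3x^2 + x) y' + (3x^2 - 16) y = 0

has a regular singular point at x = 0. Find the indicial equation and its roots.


Divide by x^2 to reach normal form y'' + P_1(x) y' + P_2(x) y = 0 with P_1(x) = 3 + 1/x and P_2(x) = 3 - 16/x^2.
x = 0 is a singular point because the y'-coefficient 3 + 1/x has a pole at x = 0 and the y-coefficient 3 - 16/x^2 has a pole at x = 0.
It is a regular singular point because x P_1(x) = p(x) = 3x + 1 and x^2 P_2(x) = q(x) = 3x^2 - 16 are polynomials, hence analytic at x = 0.
p(0) = 1,  q(0) = -16.
Indicial equation: r(r-1) + p(0) r + q(0) = 0, i.e. r^2 + (p(0) - 1) r + q(0) = 0, i.e. r^2 - 16 = 0.
Discriminant: (0)^2 - 4(-16) = 64, so r = (0 ± 8)/2.
Solving: r_1 = 4, r_2 = -4.

indicial: r^2 - 16 = 0; roots r_1 = 4, r_2 = -4


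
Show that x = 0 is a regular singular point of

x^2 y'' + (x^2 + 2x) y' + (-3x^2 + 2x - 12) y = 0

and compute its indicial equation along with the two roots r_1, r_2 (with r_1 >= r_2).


Divide by x^2 to reach normal form y'' + P_1(x) y' + P_2(x) y = 0 with P_1(x) = 1 + 2/x and P_2(x) = -3 + 2/x - 12/x^2.
x = 0 is a singular point because the y'-coefficient 1 + 2/x has a pole at x = 0 and the y-coefficient -3 + 2/x - 12/x^2 has a pole at x = 0.
It is a regular singular point because x P_1(x) = p(x) = x + 2 and x^2 P_2(x) = q(x) = -3x^2 + 2x - 12 are polynomials, hence analytic at x = 0.
p(0) = 2,  q(0) = -12.
Indicial equation: r(r-1) + p(0) r + q(0) = 0, i.e. r^2 + (p(0) - 1) r + q(0) = 0, i.e. r^2 + 1 r - 12 = 0.
Discriminant: (1)^2 - 4(-12) = 49, so r = (-1 ± 7)/2.
Solving: r_1 = 3, r_2 = -4.

indicial: r^2 + 1 r - 12 = 0; roots r_1 = 3, r_2 = -4


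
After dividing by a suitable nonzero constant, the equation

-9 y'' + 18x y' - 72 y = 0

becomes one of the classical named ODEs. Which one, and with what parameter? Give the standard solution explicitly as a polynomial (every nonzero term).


All three coefficients share the factor -9; dividing through by -9 gives  y'' - 2x y' + 8 y = 0.
This matches the Hermite equation y'' - 2x y' + 2n y = 0 with 2n = 8, so n = 4; the polynomial solution is H_4(x).
With y = sum_k a_k x^k, matching x^k gives (k+2)(k+1) a_{k+2} = 2(k - n) a_k = 2(k - 4) a_k. The right side vanishes at k = 4, so the series with the parity of 4 terminates at degree 4.
Standard normalization: leading coefficient of H_n is 2^n, so a_4 = 2^4 = 16. Work downward with a_k = (k+1)(k+2) a_{k+2} / (2(k - n)):
  a_2 = (3)(4)(16) / (2(2 - 4)) = 192/(-4) = -48
  a_0 = (1)(2)(-48) / (2(0 - 4)) = -96/(-8) = 12
Hence H_4(x) = 16 x^4 - 48 x^2 + 12.

H_4(x); series = 16 x^4 - 48 x^2 + 12


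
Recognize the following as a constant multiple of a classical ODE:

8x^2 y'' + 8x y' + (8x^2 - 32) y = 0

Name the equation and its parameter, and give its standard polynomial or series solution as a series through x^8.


All three coefficients share the factor 8; dividing through by 8 gives  x^2 y'' + x y' + (x^2 - 4) y = 0.
This matches the Bessel equation x^2 y'' + x y' + (x^2 - nu^2) y = 0 with nu^2 = 4, so nu = 2; the solution bounded at x = 0 is J_2(x).
Frobenius at x = 0: indicial roots ±nu; for r = nu the recurrence k(k + 2nu) c_k = -c_{k-2} gives the standard series J_nu(x) = sum_{k>=0} (-1)^k / (k! (k+nu)!) (x/2)^(2k+nu). Evaluate the first 4 terms:
  k = 0: (-1)^0 / (0! * 2! * 2^2) x^2 = 1/(1*2*4) x^2 = (1/8) x^2
  k = 1: (-1)^1 / (1! * 3! * 2^4) x^4 = -1/(1*6*16) x^4 = (-1/96) x^4
  k = 2: (-1)^2 / (2! * 4! * 2^6) x^6 = 1/(2*24*64) x^6 = (1/3072) x^6
  k = 3: (-1)^3 / (3! * 5! * 2^8) x^8 = -1/(6*120*256) x^8 = (-1/184320) x^8
Hence J_2(x) = -x^8/184320 + x^6/3072 - x^4/96 + x^2/8 + ....

J_2(x); series = -x^8/184320 + x^6/3072 - x^4/96 + x^2/8


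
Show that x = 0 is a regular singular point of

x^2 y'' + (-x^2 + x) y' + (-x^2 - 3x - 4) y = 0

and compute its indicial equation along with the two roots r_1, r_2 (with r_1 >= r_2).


Divide by x^2 to reach normal form y'' + P_1(x) y' + P_2(x) y = 0 with P_1(x) = -1 + 1/x and P_2(x) = -1 - 3/x - 4/x^2.
x = 0 is a singular point because the y'-coefficient -1 + 1/x has a pole at x = 0 and the y-coefficient -1 - 3/x - 4/x^2 has a pole at x = 0.
It is a regular singular point because x P_1(x) = p(x) = 1 - x and x^2 P_2(x) = q(x) = -x^2 - 3x - 4 are polynomials, hence analytic at x = 0.
p(0) = 1,  q(0) = -4.
Indicial equation: r(r-1) + p(0) r + q(0) = 0, i.e. r^2 + (p(0) - 1) r + q(0) = 0, i.e. r^2 - 4 = 0.
Discriminant: (0)^2 - 4(-4) = 16, so r = (0 ± 4)/2.
Solving: r_1 = 2, r_2 = -2.

indicial: r^2 - 4 = 0; roots r_1 = 2, r_2 = -2


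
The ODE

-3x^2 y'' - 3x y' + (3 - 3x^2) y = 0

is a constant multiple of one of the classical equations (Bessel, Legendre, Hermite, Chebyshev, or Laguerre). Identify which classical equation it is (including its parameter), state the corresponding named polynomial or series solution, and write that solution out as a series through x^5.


All three coefficients share the factor -3; dividing through by -3 gives  x^2 y'' + x y' + (x^2 - 1) y = 0.
This matches the Bessel equation x^2 y'' + x y' + (x^2 - nu^2) y = 0 with nu^2 = 1, so nu = 1; the solution bounded at x = 0 is J_1(x).
Frobenius at x = 0: indicial roots ±nu; for r = nu the recurrence k(k + 2nu) c_k = -c_{k-2} gives the standard series J_nu(x) = sum_{k>=0} (-1)^k / (k! (k+nu)!) (x/2)^(2k+nu). Evaluate the first 3 terms:
  k = 0: (-1)^0 / (0! * 1! * 2^1) x^1 = 1/(1*1*2) x^1 = (1/2) x^1
  k = 1: (-1)^1 / (1! * 2! * 2^3) x^3 = -1/(1*2*8) x^3 = (-1/16) x^3
  k = 2: (-1)^2 / (2! * 3! * 2^5) x^5 = 1/(2*6*32) x^5 = (1/384) x^5
Hence J_1(x) = x^5/384 - x^3/16 + x/2 + ....

J_1(x); series = x^5/384 - x^3/16 + x/2


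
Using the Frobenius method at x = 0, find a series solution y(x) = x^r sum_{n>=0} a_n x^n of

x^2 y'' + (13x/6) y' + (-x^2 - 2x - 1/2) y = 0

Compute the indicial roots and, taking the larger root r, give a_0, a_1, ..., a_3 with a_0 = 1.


Write in Frobenius form y'' + (p(x)/x) y' + (q(x)/x^2) y = 0:
  p(x) = 13/6,  q(x) = -x^2 - 2x - 1/2.
Indicial equation: r(r-1) + (13/6) r + (-1/2) = 0 -> roots r_1 = 1/3, r_2 = -3/2.
Take r = r_1 = 1/3. Let y(x) = x^r sum_{n>=0} a_n x^n with a_0 = 1.
Substitute y = x^r sum a_n x^n and match x^{r+n}. The recurrence is
  D(n) a_n - 2 a_{n-1} - 1 a_{n-2} = 0,  where D(n) = (r+n)(r+n-1) + (13/6)(r+n) + (-1/2).
  a_n = [2 a_{n-1} + 1 a_{n-2}] / D(n).
Since the indicial polynomial factors as (r - r_1)(r - r_2), D(n) = (r_1 + n - r_1)(r_1 + n - r_2) = n(n + 11/6).
Evaluating step by step (a_0 = 1):
  n = 1: D(1) = 1(1 + 11/6) = 17/6; numerator = 2(1) = 2; a_1 = (2)/(17/6) = 12/17
  n = 2: D(2) = 2(2 + 11/6) = 23/3; numerator = 2(12/17) + 1(1) = 41/17; a_2 = (41/17)/(23/3) = 123/391
  n = 3: D(3) = 3(3 + 11/6) = 29/2; numerator = 2(123/391) + 1(12/17) = 522/391; a_3 = (522/391)/(29/2) = 36/391

r = 1/3; a_0 = 1; a_1 = 12/17; a_2 = 123/391; a_3 = 36/391


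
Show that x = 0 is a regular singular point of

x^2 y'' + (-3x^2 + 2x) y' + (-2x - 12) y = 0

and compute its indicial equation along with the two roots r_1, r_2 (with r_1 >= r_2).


Divide by x^2 to reach normal form y'' + P_1(x) y' + P_2(x) y = 0 with P_1(x) = -3 + 2/x and P_2(x) = -2/x - 12/x^2.
x = 0 is a singular point because the y'-coefficient -3 + 2/x has a pole at x = 0 and the y-coefficient -2/x - 12/x^2 has a pole at x = 0.
It is a regular singular point because x P_1(x) = p(x) = 2 - 3x and x^2 P_2(x) = q(x) = -2x - 12 are polynomials, hence analytic at x = 0.
p(0) = 2,  q(0) = -12.
Indicial equation: r(r-1) + p(0) r + q(0) = 0, i.e. r^2 + (p(0) - 1) r + q(0) = 0, i.e. r^2 + 1 r - 12 = 0.
Discriminant: (1)^2 - 4(-12) = 49, so r = (-1 ± 7)/2.
Solving: r_1 = 3, r_2 = -4.

indicial: r^2 + 1 r - 12 = 0; roots r_1 = 3, r_2 = -4


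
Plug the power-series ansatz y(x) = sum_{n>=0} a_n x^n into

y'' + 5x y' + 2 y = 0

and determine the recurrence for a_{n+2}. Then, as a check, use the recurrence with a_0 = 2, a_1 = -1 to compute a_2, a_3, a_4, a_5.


Substitute y = sum_n a_n x^n.
y''(x) has coefficient (n+2)(n+1) a_{n+2} at x^n;
5 x y'(x) has coefficient 5 n a_n at x^n (shift);
2 y(x) has coefficient 2 a_n at x^n.
Matching x^n: (n+2)(n+1) a_{n+2} + (5n + 2) a_n = 0.
Thus a_{n+2} = (-5n - 2) / ((n+1)(n+2)) * a_n.

Check with a_0 = 2, a_1 = -1 (apply the recurrence for n = 0, 1, 2, 3): a_0 = 2, a_1 = -1, a_2 = -2, a_3 = 7/6, a_4 = 2, a_5 = -119/120.

a_(n+2) = (-5n - 2) / ((n+1)(n+2)) * a_n; check: a_0 = 2, a_1 = -1, a_2 = -2, a_3 = 7/6, a_4 = 2, a_5 = -119/120


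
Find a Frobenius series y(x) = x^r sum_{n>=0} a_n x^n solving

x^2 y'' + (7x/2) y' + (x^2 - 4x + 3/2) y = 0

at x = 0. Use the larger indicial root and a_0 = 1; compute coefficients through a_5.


Write in Frobenius form y'' + (p(x)/x) y' + (q(x)/x^2) y = 0:
  p(x) = 7/2,  q(x) = x^2 - 4x + 3/2.
Indicial equation: r(r-1) + (7/2) r + (3/2) = 0 -> roots r_1 = -1, r_2 = -3/2.
Take r = r_1 = -1. Let y(x) = x^r sum_{n>=0} a_n x^n with a_0 = 1.
Substitute y = x^r sum a_n x^n and match x^{r+n}. The recurrence is
  D(n) a_n - 4 a_{n-1} + 1 a_{n-2} = 0,  where D(n) = (r+n)(r+n-1) + (7/2)(r+n) + (3/2).
  a_n = [4 a_{n-1} - 1 a_{n-2}] / D(n).
Since the indicial polynomial factors as (r - r_1)(r - r_2), D(n) = (r_1 + n - r_1)(r_1 + n - r_2) = n(n + 1/2).
Evaluating step by step (a_0 = 1):
  n = 1: D(1) = 1(1 + 1/2) = 3/2; numerator = 4(1) = 4; a_1 = (4)/(3/2) = 8/3
  n = 2: D(2) = 2(2 + 1/2) = 5; numerator = 4(8/3) - 1(1) = 29/3; a_2 = (29/3)/(5) = 29/15
  n = 3: D(3) = 3(3 + 1/2) = 21/2; numerator = 4(29/15) - 1(8/3) = 76/15; a_3 = (76/15)/(21/2) = 152/315
  n = 4: D(4) = 4(4 + 1/2) = 18; numerator = 4(152/315) - 1(29/15) = -1/315; a_4 = (-1/315)/(18) = -1/5670
  n = 5: D(5) = 5(5 + 1/2) = 55/2; numerator = 4(-1/5670) - 1(152/315) = -274/567; a_5 = (-274/567)/(55/2) = -548/31185

r = -1; a_0 = 1; a_1 = 8/3; a_2 = 29/15; a_3 = 152/315; a_4 = -1/5670; a_5 = -548/31185


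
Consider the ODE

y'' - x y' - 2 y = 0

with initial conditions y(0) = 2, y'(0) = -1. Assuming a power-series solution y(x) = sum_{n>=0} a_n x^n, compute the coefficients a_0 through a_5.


Ansatz: y(x) = sum_{n>=0} a_n x^n, so y'(x) = sum_{n>=1} n a_n x^(n-1) and y''(x) = sum_{n>=2} n(n-1) a_n x^(n-2).
Substitute into P(x) y'' + Q(x) y' + R(x) y = 0 with P(x) = 1, Q(x) = -x, R(x) = -2, and match powers of x.
Initial conditions: a_0 = 2, a_1 = -1.
Setting the coefficient of each power of x to zero and solving order by order (substituting the coefficients already found):
  x^0: 2 a_2 - 2 a_0 = 0  ->  2 a_2 = 2 a_0 = 4  ->  a_2 = 2
  x^1: 6 a_3 - 3 a_1 = 0  ->  6 a_3 = 3 a_1 = -3  ->  a_3 = -1/2
  x^2: 12 a_4 - 4 a_2 = 0  ->  12 a_4 = 4 a_2 = 8  ->  a_4 = 2/3
  x^3: 20 a_5 - 5 a_3 = 0  ->  20 a_5 = 5 a_3 = -5/2  ->  a_5 = -1/8
Truncated series: y(x) = 2 - x + 2 x^2 - (1/2) x^3 + (2/3) x^4 - (1/8) x^5 + O(x^6).

a_0 = 2; a_1 = -1; a_2 = 2; a_3 = -1/2; a_4 = 2/3; a_5 = -1/8


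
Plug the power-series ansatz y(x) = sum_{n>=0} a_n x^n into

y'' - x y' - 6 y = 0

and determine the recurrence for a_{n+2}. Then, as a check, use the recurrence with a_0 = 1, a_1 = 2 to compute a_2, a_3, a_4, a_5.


Substitute y = sum_n a_n x^n.
y''(x) has coefficient (n+2)(n+1) a_{n+2} at x^n;
-x y'(x) has coefficient -n a_n at x^n (shift);
-6 y(x) has coefficient -6 a_n at x^n.
Matching x^n: (n+2)(n+1) a_{n+2} + (-n - 6) a_n = 0.
Thus a_{n+2} = (n + 6) / ((n+1)(n+2)) * a_n.

Check with a_0 = 1, a_1 = 2 (apply the recurrence for n = 0, 1, 2, 3): a_0 = 1, a_1 = 2, a_2 = 3, a_3 = 7/3, a_4 = 2, a_5 = 21/20.

a_(n+2) = (n + 6) / ((n+1)(n+2)) * a_n; check: a_0 = 1, a_1 = 2, a_2 = 3, a_3 = 7/3, a_4 = 2, a_5 = 21/20


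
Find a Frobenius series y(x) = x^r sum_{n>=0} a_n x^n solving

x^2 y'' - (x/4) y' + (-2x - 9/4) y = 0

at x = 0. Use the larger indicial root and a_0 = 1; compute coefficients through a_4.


Write in Frobenius form y'' + (p(x)/x) y' + (q(x)/x^2) y = 0:
  p(x) = -1/4,  q(x) = -2x - 9/4.
Indicial equation: r(r-1) + (-1/4) r + (-9/4) = 0 -> roots r_1 = 9/4, r_2 = -1.
Take r = r_1 = 9/4. Let y(x) = x^r sum_{n>=0} a_n x^n with a_0 = 1.
Substitute y = x^r sum a_n x^n and match x^{r+n}. The recurrence is
  D(n) a_n - 2 a_{n-1} = 0,  where D(n) = (r+n)(r+n-1) + (-1/4)(r+n) + (-9/4).
  a_n = 2 / D(n) * a_{n-1}.
Since the indicial polynomial factors as (r - r_1)(r - r_2), D(n) = (r_1 + n - r_1)(r_1 + n - r_2) = n(n + 13/4).
Evaluating step by step (a_0 = 1):
  n = 1: D(1) = 1(1 + 13/4) = 17/4; numerator = 2(1) = 2; a_1 = (2)/(17/4) = 8/17
  n = 2: D(2) = 2(2 + 13/4) = 21/2; numerator = 2(8/17) = 16/17; a_2 = (16/17)/(21/2) = 32/357
  n = 3: D(3) = 3(3 + 13/4) = 75/4; numerator = 2(32/357) = 64/357; a_3 = (64/357)/(75/4) = 256/26775
  n = 4: D(4) = 4(4 + 13/4) = 29; numerator = 2(256/26775) = 512/26775; a_4 = (512/26775)/(29) = 512/776475

r = 9/4; a_0 = 1; a_1 = 8/17; a_2 = 32/357; a_3 = 256/26775; a_4 = 512/776475


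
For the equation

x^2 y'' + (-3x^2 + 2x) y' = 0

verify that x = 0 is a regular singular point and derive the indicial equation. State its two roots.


Divide by x^2 to reach normal form y'' + P_1(x) y' + P_2(x) y = 0 with P_1(x) = -3 + 2/x and P_2(x) = 0.
x = 0 is a singular point because the y'-coefficient -3 + 2/x has a pole at x = 0.
It is a regular singular point because x P_1(x) = p(x) = 2 - 3x and x^2 P_2(x) = q(x) = 0 are polynomials, hence analytic at x = 0.
p(0) = 2,  q(0) = 0.
Indicial equation: r(r-1) + p(0) r + q(0) = 0, i.e. r^2 + (p(0) - 1) r + q(0) = 0, i.e. r^2 + 1 r = 0.
Discriminant: (1)^2 - 4(0) = 1, so r = (-1 ± 1)/2.
Solving: r_1 = 0, r_2 = -1.

indicial: r^2 + 1 r = 0; roots r_1 = 0, r_2 = -1


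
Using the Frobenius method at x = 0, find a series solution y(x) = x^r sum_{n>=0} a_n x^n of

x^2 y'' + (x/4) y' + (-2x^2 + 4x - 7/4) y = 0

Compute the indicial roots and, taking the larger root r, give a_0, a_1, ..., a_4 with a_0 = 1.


Write in Frobenius form y'' + (p(x)/x) y' + (q(x)/x^2) y = 0:
  p(x) = 1/4,  q(x) = -2x^2 + 4x - 7/4.
Indicial equation: r(r-1) + (1/4) r + (-7/4) = 0 -> roots r_1 = 7/4, r_2 = -1.
Take r = r_1 = 7/4. Let y(x) = x^r sum_{n>=0} a_n x^n with a_0 = 1.
Substitute y = x^r sum a_n x^n and match x^{r+n}. The recurrence is
  D(n) a_n + 4 a_{n-1} - 2 a_{n-2} = 0,  where D(n) = (r+n)(r+n-1) + (1/4)(r+n) + (-7/4).
  a_n = [-4 a_{n-1} + 2 a_{n-2}] / D(n).
Since the indicial polynomial factors as (r - r_1)(r - r_2), D(n) = (r_1 + n - r_1)(r_1 + n - r_2) = n(n + 11/4).
Evaluating step by step (a_0 = 1):
  n = 1: D(1) = 1(1 + 11/4) = 15/4; numerator = -4(1) = -4; a_1 = (-4)/(15/4) = -16/15
  n = 2: D(2) = 2(2 + 11/4) = 19/2; numerator = -4(-16/15) + 2(1) = 94/15; a_2 = (94/15)/(19/2) = 188/285
  n = 3: D(3) = 3(3 + 11/4) = 69/4; numerator = -4(188/285) + 2(-16/15) = -272/57; a_3 = (-272/57)/(69/4) = -1088/3933
  n = 4: D(4) = 4(4 + 11/4) = 27; numerator = -4(-1088/3933) + 2(188/285) = 47704/19665; a_4 = (47704/19665)/(27) = 47704/530955

r = 7/4; a_0 = 1; a_1 = -16/15; a_2 = 188/285; a_3 = -1088/3933; a_4 = 47704/530955


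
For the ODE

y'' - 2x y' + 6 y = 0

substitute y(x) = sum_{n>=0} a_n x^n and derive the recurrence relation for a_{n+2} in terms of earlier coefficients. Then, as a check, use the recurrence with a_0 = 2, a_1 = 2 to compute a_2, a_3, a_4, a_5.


Substitute y = sum_n a_n x^n.
y''(x) has coefficient (n+2)(n+1) a_{n+2} at x^n;
-2 x y'(x) has coefficient -2 n a_n at x^n (shift);
6 y(x) has coefficient 6 a_n at x^n.
Matching x^n: (n+2)(n+1) a_{n+2} + (-2n + 6) a_n = 0.
Thus a_{n+2} = (2n - 6) / ((n+1)(n+2)) * a_n.

Check with a_0 = 2, a_1 = 2 (apply the recurrence for n = 0, 1, 2, 3): a_0 = 2, a_1 = 2, a_2 = -6, a_3 = -4/3, a_4 = 1, a_5 = 0.

a_(n+2) = (2n - 6) / ((n+1)(n+2)) * a_n; check: a_0 = 2, a_1 = 2, a_2 = -6, a_3 = -4/3, a_4 = 1, a_5 = 0


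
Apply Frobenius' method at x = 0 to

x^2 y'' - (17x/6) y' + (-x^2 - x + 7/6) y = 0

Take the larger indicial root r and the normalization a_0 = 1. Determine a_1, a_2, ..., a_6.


Write in Frobenius form y'' + (p(x)/x) y' + (q(x)/x^2) y = 0:
  p(x) = -17/6,  q(x) = -x^2 - x + 7/6.
Indicial equation: r(r-1) + (-17/6) r + (7/6) = 0 -> roots r_1 = 7/2, r_2 = 1/3.
Take r = r_1 = 7/2. Let y(x) = x^r sum_{n>=0} a_n x^n with a_0 = 1.
Substitute y = x^r sum a_n x^n and match x^{r+n}. The recurrence is
  D(n) a_n - 1 a_{n-1} - 1 a_{n-2} = 0,  where D(n) = (r+n)(r+n-1) + (-17/6)(r+n) + (7/6).
  a_n = [1 a_{n-1} + 1 a_{n-2}] / D(n).
Since the indicial polynomial factors as (r - r_1)(r - r_2), D(n) = (r_1 + n - r_1)(r_1 + n - r_2) = n(n + 19/6).
Evaluating step by step (a_0 = 1):
  n = 1: D(1) = 1(1 + 19/6) = 25/6; numerator = 1(1) = 1; a_1 = (1)/(25/6) = 6/25
  n = 2: D(2) = 2(2 + 19/6) = 31/3; numerator = 1(6/25) + 1(1) = 31/25; a_2 = (31/25)/(31/3) = 3/25
  n = 3: D(3) = 3(3 + 19/6) = 37/2; numerator = 1(3/25) + 1(6/25) = 9/25; a_3 = (9/25)/(37/2) = 18/925
  n = 4: D(4) = 4(4 + 19/6) = 86/3; numerator = 1(18/925) + 1(3/25) = 129/925; a_4 = (129/925)/(86/3) = 9/1850
  n = 5: D(5) = 5(5 + 19/6) = 245/6; numerator = 1(9/1850) + 1(18/925) = 9/370; a_5 = (9/370)/(245/6) = 27/45325
  n = 6: D(6) = 6(6 + 19/6) = 55; numerator = 1(27/45325) + 1(9/1850) = 99/18130; a_6 = (99/18130)/(55) = 9/90650

r = 7/2; a_0 = 1; a_1 = 6/25; a_2 = 3/25; a_3 = 18/925; a_4 = 9/1850; a_5 = 27/45325; a_6 = 9/90650


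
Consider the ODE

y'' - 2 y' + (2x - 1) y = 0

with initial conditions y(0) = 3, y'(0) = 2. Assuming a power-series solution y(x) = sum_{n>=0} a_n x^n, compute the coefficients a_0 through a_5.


Ansatz: y(x) = sum_{n>=0} a_n x^n, so y'(x) = sum_{n>=1} n a_n x^(n-1) and y''(x) = sum_{n>=2} n(n-1) a_n x^(n-2).
Substitute into P(x) y'' + Q(x) y' + R(x) y = 0 with P(x) = 1, Q(x) = -2, R(x) = 2x - 1, and match powers of x.
Initial conditions: a_0 = 3, a_1 = 2.
Setting the coefficient of each power of x to zero and solving order by order (substituting the coefficients already found):
  x^0: 2 a_2 - 2 a_1 - a_0 = 0  ->  2 a_2 = 2 a_1 + a_0 = 7  ->  a_2 = 7/2
  x^1: 6 a_3 - 4 a_2 - a_1 + 2 a_0 = 0  ->  6 a_3 = 4 a_2 + a_1 - 2 a_0 = 10  ->  a_3 = 5/3
  x^2: 12 a_4 - 6 a_3 - a_2 + 2 a_1 = 0  ->  12 a_4 = 6 a_3 + a_2 - 2 a_1 = 19/2  ->  a_4 = 19/24
  x^3: 20 a_5 - 8 a_4 - a_3 + 2 a_2 = 0  ->  20 a_5 = 8 a_4 + a_3 - 2 a_2 = 1  ->  a_5 = 1/20
Truncated series: y(x) = 3 + 2 x + (7/2) x^2 + (5/3) x^3 + (19/24) x^4 + (1/20) x^5 + O(x^6).

a_0 = 3; a_1 = 2; a_2 = 7/2; a_3 = 5/3; a_4 = 19/24; a_5 = 1/20


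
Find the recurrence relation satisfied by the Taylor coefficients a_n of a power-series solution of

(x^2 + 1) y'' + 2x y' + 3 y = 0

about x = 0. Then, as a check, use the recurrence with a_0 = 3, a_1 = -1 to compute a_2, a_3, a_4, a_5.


Substitute y = sum_n a_n x^n.
(1 + 1 x^2) y'' contributes (n+2)(n+1) a_{n+2} + n(n-1) a_n at x^n.
2 x y'(x) contributes 2 n a_n at x^n.
3 y(x) contributes 3 a_n at x^n.
Matching x^n: (n+2)(n+1) a_{n+2} + (n(n-1) + 2 n + 3) a_n = 0.
Thus a_{n+2} = (-n(n-1) - 2 n - 3) / ((n+1)(n+2)) * a_n.

Check with a_0 = 3, a_1 = -1 (apply the recurrence for n = 0, 1, 2, 3): a_0 = 3, a_1 = -1, a_2 = -9/2, a_3 = 5/6, a_4 = 27/8, a_5 = -5/8.

a_(n+2) = (-n(n-1) - 2 n - 3) / ((n+1)(n+2)) * a_n; check: a_0 = 3, a_1 = -1, a_2 = -9/2, a_3 = 5/6, a_4 = 27/8, a_5 = -5/8


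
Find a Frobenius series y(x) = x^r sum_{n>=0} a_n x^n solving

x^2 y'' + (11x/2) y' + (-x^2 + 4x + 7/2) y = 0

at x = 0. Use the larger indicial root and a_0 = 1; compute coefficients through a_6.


Write in Frobenius form y'' + (p(x)/x) y' + (q(x)/x^2) y = 0:
  p(x) = 11/2,  q(x) = -x^2 + 4x + 7/2.
Indicial equation: r(r-1) + (11/2) r + (7/2) = 0 -> roots r_1 = -1, r_2 = -7/2.
Take r = r_1 = -1. Let y(x) = x^r sum_{n>=0} a_n x^n with a_0 = 1.
Substitute y = x^r sum a_n x^n and match x^{r+n}. The recurrence is
  D(n) a_n + 4 a_{n-1} - 1 a_{n-2} = 0,  where D(n) = (r+n)(r+n-1) + (11/2)(r+n) + (7/2).
  a_n = [-4 a_{n-1} + 1 a_{n-2}] / D(n).
Since the indicial polynomial factors as (r - r_1)(r - r_2), D(n) = (r_1 + n - r_1)(r_1 + n - r_2) = n(n + 5/2).
Evaluating step by step (a_0 = 1):
  n = 1: D(1) = 1(1 + 5/2) = 7/2; numerator = -4(1) = -4; a_1 = (-4)/(7/2) = -8/7
  n = 2: D(2) = 2(2 + 5/2) = 9; numerator = -4(-8/7) + 1(1) = 39/7; a_2 = (39/7)/(9) = 13/21
  n = 3: D(3) = 3(3 + 5/2) = 33/2; numerator = -4(13/21) + 1(-8/7) = -76/21; a_3 = (-76/21)/(33/2) = -152/693
  n = 4: D(4) = 4(4 + 5/2) = 26; numerator = -4(-152/693) + 1(13/21) = 1037/693; a_4 = (1037/693)/(26) = 1037/18018
  n = 5: D(5) = 5(5 + 5/2) = 75/2; numerator = -4(1037/18018) + 1(-152/693) = -450/1001; a_5 = (-450/1001)/(75/2) = -12/1001
  n = 6: D(6) = 6(6 + 5/2) = 51; numerator = -4(-12/1001) + 1(1037/18018) = 1901/18018; a_6 = (1901/18018)/(51) = 1901/918918

r = -1; a_0 = 1; a_1 = -8/7; a_2 = 13/21; a_3 = -152/693; a_4 = 1037/18018; a_5 = -12/1001; a_6 = 1901/918918


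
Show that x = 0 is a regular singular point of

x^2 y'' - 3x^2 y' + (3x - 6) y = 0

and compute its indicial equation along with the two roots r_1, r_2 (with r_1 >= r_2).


Divide by x^2 to reach normal form y'' + P_1(x) y' + P_2(x) y = 0 with P_1(x) = -3 and P_2(x) = 3/x - 6/x^2.
x = 0 is a singular point because the y-coefficient 3/x - 6/x^2 has a pole at x = 0.
It is a regular singular point because x P_1(x) = p(x) = -3x and x^2 P_2(x) = q(x) = 3x - 6 are polynomials, hence analytic at x = 0.
p(0) = 0,  q(0) = -6.
Indicial equation: r(r-1) + p(0) r + q(0) = 0, i.e. r^2 + (p(0) - 1) r + q(0) = 0, i.e. r^2 - 1 r - 6 = 0.
Discriminant: (-1)^2 - 4(-6) = 25, so r = (1 ± 5)/2.
Solving: r_1 = 3, r_2 = -2.

indicial: r^2 - 1 r - 6 = 0; roots r_1 = 3, r_2 = -2


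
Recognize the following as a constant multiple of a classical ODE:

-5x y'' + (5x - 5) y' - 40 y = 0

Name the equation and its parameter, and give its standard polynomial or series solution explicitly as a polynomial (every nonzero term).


All three coefficients share the factor -5; dividing through by -5 gives  x y'' + (1 - x) y' + 8 y = 0.
This matches the Laguerre equation x y'' + (1 - x) y' + n y = 0 with n = 8; the polynomial solution is L_8(x).
With y = sum_k a_k x^k, matching x^k gives (k+1)k a_{k+1} + (k+1) a_{k+1} - k a_k + n a_k = 0, i.e. (k+1)^2 a_{k+1} = (k - n) a_k = (k - 8) a_k. The right side vanishes at k = 8, so the series terminates at degree 8.
Standard normalization L_n(0) = 1 gives a_0 = 1. Work upward with a_{k+1} = (k - 8) a_k / (k+1)^2:
  a_1 = (0 - 8)(1) / 1^2 = -8/1 = -8
  a_2 = (1 - 8)(-8) / 2^2 = 56/4 = 14
  a_3 = (2 - 8)(14) / 3^2 = -84/9 = -28/3
  a_4 = (3 - 8)(-28/3) / 4^2 = (140/3)/16 = 35/12
  a_5 = (4 - 8)(35/12) / 5^2 = (-35/3)/25 = -7/15
  a_6 = (5 - 8)(-7/15) / 6^2 = (7/5)/36 = 7/180
  a_7 = (6 - 8)(7/180) / 7^2 = (-7/90)/49 = -1/630
  a_8 = (7 - 8)(-1/630) / 8^2 = (1/630)/64 = 1/40320
Hence L_8(x) = x^8/40320 - x^7/630 + 7 x^6/180 - 7 x^5/15 + 35 x^4/12 - 28 x^3/3 + 14 x^2 - 8 x + 1.

L_8(x); series = x^8/40320 - x^7/630 + 7 x^6/180 - 7 x^5/15 + 35 x^4/12 - 28 x^3/3 + 14 x^2 - 8 x + 1


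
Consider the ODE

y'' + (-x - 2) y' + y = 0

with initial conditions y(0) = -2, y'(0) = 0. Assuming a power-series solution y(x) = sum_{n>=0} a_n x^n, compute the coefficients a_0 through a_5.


Ansatz: y(x) = sum_{n>=0} a_n x^n, so y'(x) = sum_{n>=1} n a_n x^(n-1) and y''(x) = sum_{n>=2} n(n-1) a_n x^(n-2).
Substitute into P(x) y'' + Q(x) y' + R(x) y = 0 with P(x) = 1, Q(x) = -x - 2, R(x) = 1, and match powers of x.
Initial conditions: a_0 = -2, a_1 = 0.
Setting the coefficient of each power of x to zero and solving order by order (substituting the coefficients already found):
  x^0: 2 a_2 - 2 a_1 + a_0 = 0  ->  2 a_2 = 2 a_1 - a_0 = 2  ->  a_2 = 1
  x^1: 6 a_3 - 4 a_2 = 0  ->  6 a_3 = 4 a_2 = 4  ->  a_3 = 2/3
  x^2: 12 a_4 - 6 a_3 - a_2 = 0  ->  12 a_4 = 6 a_3 + a_2 = 5  ->  a_4 = 5/12
  x^3: 20 a_5 - 8 a_4 - 2 a_3 = 0  ->  20 a_5 = 8 a_4 + 2 a_3 = 14/3  ->  a_5 = 7/30
Truncated series: y(x) = -2 + x^2 + (2/3) x^3 + (5/12) x^4 + (7/30) x^5 + O(x^6).

a_0 = -2; a_1 = 0; a_2 = 1; a_3 = 2/3; a_4 = 5/12; a_5 = 7/30


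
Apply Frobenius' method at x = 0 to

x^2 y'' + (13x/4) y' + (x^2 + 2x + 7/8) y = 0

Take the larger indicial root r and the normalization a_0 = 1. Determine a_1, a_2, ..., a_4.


Write in Frobenius form y'' + (p(x)/x) y' + (q(x)/x^2) y = 0:
  p(x) = 13/4,  q(x) = x^2 + 2x + 7/8.
Indicial equation: r(r-1) + (13/4) r + (7/8) = 0 -> roots r_1 = -1/2, r_2 = -7/4.
Take r = r_1 = -1/2. Let y(x) = x^r sum_{n>=0} a_n x^n with a_0 = 1.
Substitute y = x^r sum a_n x^n and match x^{r+n}. The recurrence is
  D(n) a_n + 2 a_{n-1} + 1 a_{n-2} = 0,  where D(n) = (r+n)(r+n-1) + (13/4)(r+n) + (7/8).
  a_n = [-2 a_{n-1} - 1 a_{n-2}] / D(n).
Since the indicial polynomial factors as (r - r_1)(r - r_2), D(n) = (r_1 + n - r_1)(r_1 + n - r_2) = n(n + 5/4).
Evaluating step by step (a_0 = 1):
  n = 1: D(1) = 1(1 + 5/4) = 9/4; numerator = -2(1) = -2; a_1 = (-2)/(9/4) = -8/9
  n = 2: D(2) = 2(2 + 5/4) = 13/2; numerator = -2(-8/9) - 1(1) = 7/9; a_2 = (7/9)/(13/2) = 14/117
  n = 3: D(3) = 3(3 + 5/4) = 51/4; numerator = -2(14/117) - 1(-8/9) = 76/117; a_3 = (76/117)/(51/4) = 304/5967
  n = 4: D(4) = 4(4 + 5/4) = 21; numerator = -2(304/5967) - 1(14/117) = -1322/5967; a_4 = (-1322/5967)/(21) = -1322/125307

r = -1/2; a_0 = 1; a_1 = -8/9; a_2 = 14/117; a_3 = 304/5967; a_4 = -1322/125307


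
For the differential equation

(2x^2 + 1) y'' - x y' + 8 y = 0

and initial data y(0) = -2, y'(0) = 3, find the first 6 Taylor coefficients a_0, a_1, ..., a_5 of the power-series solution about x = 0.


Ansatz: y(x) = sum_{n>=0} a_n x^n, so y'(x) = sum_{n>=1} n a_n x^(n-1) and y''(x) = sum_{n>=2} n(n-1) a_n x^(n-2).
Substitute into P(x) y'' + Q(x) y' + R(x) y = 0 with P(x) = 2x^2 + 1, Q(x) = -x, R(x) = 8, and match powers of x.
Initial conditions: a_0 = -2, a_1 = 3.
Setting the coefficient of each power of x to zero and solving order by order (substituting the coefficients already found):
  x^0: 2 a_2 + 8 a_0 = 0  ->  2 a_2 = -8 a_0 = 16  ->  a_2 = 8
  x^1: 6 a_3 + 7 a_1 = 0  ->  6 a_3 = -7 a_1 = -21  ->  a_3 = -7/2
  x^2: 12 a_4 + 10 a_2 = 0  ->  12 a_4 = -10 a_2 = -80  ->  a_4 = -20/3
  x^3: 20 a_5 + 17 a_3 = 0  ->  20 a_5 = -17 a_3 = 119/2  ->  a_5 = 119/40
Truncated series: y(x) = -2 + 3 x + 8 x^2 - (7/2) x^3 - (20/3) x^4 + (119/40) x^5 + O(x^6).

a_0 = -2; a_1 = 3; a_2 = 8; a_3 = -7/2; a_4 = -20/3; a_5 = 119/40


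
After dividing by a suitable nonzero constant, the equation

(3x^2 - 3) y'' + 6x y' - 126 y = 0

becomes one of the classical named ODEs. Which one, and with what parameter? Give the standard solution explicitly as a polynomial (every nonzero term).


All three coefficients share the factor -3; dividing through by -3 gives  (1 - x^2) y'' - 2x y' + 42 y = 0.
This matches the Legendre equation (1 - x^2) y'' - 2x y' + n(n+1) y = 0 (note the -2x y' term) with n(n+1) = 42, so n = 6; the polynomial solution is P_6(x).
With y = sum_k a_k x^k, matching x^k gives (k+2)(k+1) a_{k+2} = [k(k+1) - n(n+1)] a_k = (k - 6)(k + 7) a_k. The right side vanishes at k = 6, so the series with the parity of 6 terminates at degree 6.
Standard normalization (P_n(1) = 1): leading coefficient (2n)!/(2^n (n!)^2) = 479001600/(64*518400) = 231/16, so a_6 = 231/16. Work downward with a_k = (k+1)(k+2) a_{k+2} / ((k - 6)(k + 7)):
  a_4 = (5)(6)(231/16) / ((4 - 6)(4 + 7)) = (3465/8)/(-22) = -315/16
  a_2 = (3)(4)(-315/16) / ((2 - 6)(2 + 7)) = (-945/4)/(-36) = 105/16
  a_0 = (1)(2)(105/16) / ((0 - 6)(0 + 7)) = (105/8)/(-42) = -5/16
Hence P_6(x) = 231 x^6/16 - 315 x^4/16 + 105 x^2/16 - 5/16.

P_6(x); series = 231 x^6/16 - 315 x^4/16 + 105 x^2/16 - 5/16


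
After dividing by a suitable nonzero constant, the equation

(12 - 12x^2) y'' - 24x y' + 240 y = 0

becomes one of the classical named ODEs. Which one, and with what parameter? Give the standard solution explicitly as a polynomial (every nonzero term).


All three coefficients share the factor 12; dividing through by 12 gives  (1 - x^2) y'' - 2x y' + 20 y = 0.
This matches the Legendre equation (1 - x^2) y'' - 2x y' + n(n+1) y = 0 (note the -2x y' term) with n(n+1) = 20, so n = 4; the polynomial solution is P_4(x).
With y = sum_k a_k x^k, matching x^k gives (k+2)(k+1) a_{k+2} = [k(k+1) - n(n+1)] a_k = (k - 4)(k + 5) a_k. The right side vanishes at k = 4, so the series with the parity of 4 terminates at degree 4.
Standard normalization (P_n(1) = 1): leading coefficient (2n)!/(2^n (n!)^2) = 40320/(16*576) = 35/8, so a_4 = 35/8. Work downward with a_k = (k+1)(k+2) a_{k+2} / ((k - 4)(k + 5)):
  a_2 = (3)(4)(35/8) / ((2 - 4)(2 + 5)) = (105/2)/(-14) = -15/4
  a_0 = (1)(2)(-15/4) / ((0 - 4)(0 + 5)) = (-15/2)/(-20) = 3/8
Hence P_4(x) = 35 x^4/8 - 15 x^2/4 + 3/8.

P_4(x); series = 35 x^4/8 - 15 x^2/4 + 3/8


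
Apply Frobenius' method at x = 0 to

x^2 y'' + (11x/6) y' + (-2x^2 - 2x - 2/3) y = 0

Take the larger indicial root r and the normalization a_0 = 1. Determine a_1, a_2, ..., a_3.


Write in Frobenius form y'' + (p(x)/x) y' + (q(x)/x^2) y = 0:
  p(x) = 11/6,  q(x) = -2x^2 - 2x - 2/3.
Indicial equation: r(r-1) + (11/6) r + (-2/3) = 0 -> roots r_1 = 1/2, r_2 = -4/3.
Take r = r_1 = 1/2. Let y(x) = x^r sum_{n>=0} a_n x^n with a_0 = 1.
Substitute y = x^r sum a_n x^n and match x^{r+n}. The recurrence is
  D(n) a_n - 2 a_{n-1} - 2 a_{n-2} = 0,  where D(n) = (r+n)(r+n-1) + (11/6)(r+n) + (-2/3).
  a_n = [2 a_{n-1} + 2 a_{n-2}] / D(n).
Since the indicial polynomial factors as (r - r_1)(r - r_2), D(n) = (r_1 + n - r_1)(r_1 + n - r_2) = n(n + 11/6).
Evaluating step by step (a_0 = 1):
  n = 1: D(1) = 1(1 + 11/6) = 17/6; numerator = 2(1) = 2; a_1 = (2)/(17/6) = 12/17
  n = 2: D(2) = 2(2 + 11/6) = 23/3; numerator = 2(12/17) + 2(1) = 58/17; a_2 = (58/17)/(23/3) = 174/391
  n = 3: D(3) = 3(3 + 11/6) = 29/2; numerator = 2(174/391) + 2(12/17) = 900/391; a_3 = (900/391)/(29/2) = 1800/11339

r = 1/2; a_0 = 1; a_1 = 12/17; a_2 = 174/391; a_3 = 1800/11339


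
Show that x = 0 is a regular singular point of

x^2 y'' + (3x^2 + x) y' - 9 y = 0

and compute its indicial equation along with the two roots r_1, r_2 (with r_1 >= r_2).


Divide by x^2 to reach normal form y'' + P_1(x) y' + P_2(x) y = 0 with P_1(x) = 3 + 1/x and P_2(x) = -9/x^2.
x = 0 is a singular point because the y'-coefficient 3 + 1/x has a pole at x = 0 and the y-coefficient -9/x^2 has a pole at x = 0.
It is a regular singular point because x P_1(x) = p(x) = 3x + 1 and x^2 P_2(x) = q(x) = -9 are polynomials, hence analytic at x = 0.
p(0) = 1,  q(0) = -9.
Indicial equation: r(r-1) + p(0) r + q(0) = 0, i.e. r^2 + (p(0) - 1) r + q(0) = 0, i.e. r^2 - 9 = 0.
Discriminant: (0)^2 - 4(-9) = 36, so r = (0 ± 6)/2.
Solving: r_1 = 3, r_2 = -3.

indicial: r^2 - 9 = 0; roots r_1 = 3, r_2 = -3


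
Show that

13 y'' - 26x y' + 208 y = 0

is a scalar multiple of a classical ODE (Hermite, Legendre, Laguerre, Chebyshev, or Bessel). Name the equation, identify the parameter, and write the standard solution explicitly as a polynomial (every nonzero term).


All three coefficients share the factor 13; dividing through by 13 gives  y'' - 2x y' + 16 y = 0.
This matches the Hermite equation y'' - 2x y' + 2n y = 0 with 2n = 16, so n = 8; the polynomial solution is H_8(x).
With y = sum_k a_k x^k, matching x^k gives (k+2)(k+1) a_{k+2} = 2(k - n) a_k = 2(k - 8) a_k. The right side vanishes at k = 8, so the series with the parity of 8 terminates at degree 8.
Standard normalization: leading coefficient of H_n is 2^n, so a_8 = 2^8 = 256. Work downward with a_k = (k+1)(k+2) a_{k+2} / (2(k - n)):
  a_6 = (7)(8)(256) / (2(6 - 8)) = 14336/(-4) = -3584
  a_4 = (5)(6)(-3584) / (2(4 - 8)) = -107520/(-8) = 13440
  a_2 = (3)(4)(13440) / (2(2 - 8)) = 161280/(-12) = -13440
  a_0 = (1)(2)(-13440) / (2(0 - 8)) = -26880/(-16) = 1680
Hence H_8(x) = 256 x^8 - 3584 x^6 + 13440 x^4 - 13440 x^2 + 1680.

H_8(x); series = 256 x^8 - 3584 x^6 + 13440 x^4 - 13440 x^2 + 1680


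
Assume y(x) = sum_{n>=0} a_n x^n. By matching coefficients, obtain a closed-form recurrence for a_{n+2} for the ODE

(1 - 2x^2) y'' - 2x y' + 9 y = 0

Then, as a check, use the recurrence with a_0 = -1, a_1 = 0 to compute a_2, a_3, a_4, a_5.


Substitute y = sum_n a_n x^n.
(1 - 2 x^2) y'' contributes (n+2)(n+1) a_{n+2} - 2 n(n-1) a_n at x^n.
-2 x y'(x) contributes -2 n a_n at x^n.
9 y(x) contributes 9 a_n at x^n.
Matching x^n: (n+2)(n+1) a_{n+2} + (-2 n(n-1) - 2 n + 9) a_n = 0.
Thus a_{n+2} = (2 n(n-1) + 2 n - 9) / ((n+1)(n+2)) * a_n.

Check with a_0 = -1, a_1 = 0 (apply the recurrence for n = 0, 1, 2, 3): a_0 = -1, a_1 = 0, a_2 = 9/2, a_3 = 0, a_4 = -3/8, a_5 = 0.

a_(n+2) = (2 n(n-1) + 2 n - 9) / ((n+1)(n+2)) * a_n; check: a_0 = -1, a_1 = 0, a_2 = 9/2, a_3 = 0, a_4 = -3/8, a_5 = 0


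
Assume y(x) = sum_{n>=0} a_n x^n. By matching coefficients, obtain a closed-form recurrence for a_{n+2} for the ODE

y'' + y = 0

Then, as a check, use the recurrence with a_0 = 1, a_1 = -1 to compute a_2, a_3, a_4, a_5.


Substitute y = sum_n a_n x^n into y'' + (const) y = 0.
y''(x) = sum_{n>=0} (n+2)(n+1) a_{n+2} x^n.
The ODE becomes sum_n [(n+2)(n+1) a_{n+2} + 1 a_n] x^n = 0.
Setting each coefficient to zero gives the recurrence:
  (n+2)(n+1) a_{n+2} + 1 a_n = 0,
  a_{n+2} = -1 / ((n+1)(n+2)) a_n.

Check with a_0 = 1, a_1 = -1 (apply the recurrence for n = 0, 1, 2, 3): a_0 = 1, a_1 = -1, a_2 = -1/2, a_3 = 1/6, a_4 = 1/24, a_5 = -1/120.

a_{n+2} = -1/((n+1)(n+2)) * a_n; check: a_0 = 1, a_1 = -1, a_2 = -1/2, a_3 = 1/6, a_4 = 1/24, a_5 = -1/120


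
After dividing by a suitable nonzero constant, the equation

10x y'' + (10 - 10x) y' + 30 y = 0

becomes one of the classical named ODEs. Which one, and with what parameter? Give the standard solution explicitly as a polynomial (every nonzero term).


All three coefficients share the factor 10; dividing through by 10 gives  x y'' + (1 - x) y' + 3 y = 0.
This matches the Laguerre equation x y'' + (1 - x) y' + n y = 0 with n = 3; the polynomial solution is L_3(x).
With y = sum_k a_k x^k, matching x^k gives (k+1)k a_{k+1} + (k+1) a_{k+1} - k a_k + n a_k = 0, i.e. (k+1)^2 a_{k+1} = (k - n) a_k = (k - 3) a_k. The right side vanishes at k = 3, so the series terminates at degree 3.
Standard normalization L_n(0) = 1 gives a_0 = 1. Work upward with a_{k+1} = (k - 3) a_k / (k+1)^2:
  a_1 = (0 - 3)(1) / 1^2 = -3/1 = -3
  a_2 = (1 - 3)(-3) / 2^2 = 6/4 = 3/2
  a_3 = (2 - 3)(3/2) / 3^2 = (-3/2)/9 = -1/6
Hence L_3(x) = -x^3/6 + 3 x^2/2 - 3 x + 1.

L_3(x); series = -x^3/6 + 3 x^2/2 - 3 x + 1


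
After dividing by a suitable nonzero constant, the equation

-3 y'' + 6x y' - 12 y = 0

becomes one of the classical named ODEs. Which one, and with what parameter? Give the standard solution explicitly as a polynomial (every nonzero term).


All three coefficients share the factor -3; dividing through by -3 gives  y'' - 2x y' + 4 y = 0.
This matches the Hermite equation y'' - 2x y' + 2n y = 0 with 2n = 4, so n = 2; the polynomial solution is H_2(x).
With y = sum_k a_k x^k, matching x^k gives (k+2)(k+1) a_{k+2} = 2(k - n) a_k = 2(k - 2) a_k. The right side vanishes at k = 2, so the series with the parity of 2 terminates at degree 2.
Standard normalization: leading coefficient of H_n is 2^n, so a_2 = 2^2 = 4. Work downward with a_k = (k+1)(k+2) a_{k+2} / (2(k - n)):
  a_0 = (1)(2)(4) / (2(0 - 2)) = 8/(-4) = -2
Hence H_2(x) = 4 x^2 - 2.

H_2(x); series = 4 x^2 - 2


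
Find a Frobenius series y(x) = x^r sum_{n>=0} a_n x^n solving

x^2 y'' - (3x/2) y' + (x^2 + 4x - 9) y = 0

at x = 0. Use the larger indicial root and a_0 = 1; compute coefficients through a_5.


Write in Frobenius form y'' + (p(x)/x) y' + (q(x)/x^2) y = 0:
  p(x) = -3/2,  q(x) = x^2 + 4x - 9.
Indicial equation: r(r-1) + (-3/2) r + (-9) = 0 -> roots r_1 = 9/2, r_2 = -2.
Take r = r_1 = 9/2. Let y(x) = x^r sum_{n>=0} a_n x^n with a_0 = 1.
Substitute y = x^r sum a_n x^n and match x^{r+n}. The recurrence is
  D(n) a_n + 4 a_{n-1} + 1 a_{n-2} = 0,  where D(n) = (r+n)(r+n-1) + (-3/2)(r+n) + (-9).
  a_n = [-4 a_{n-1} - 1 a_{n-2}] / D(n).
Since the indicial polynomial factors as (r - r_1)(r - r_2), D(n) = (r_1 + n - r_1)(r_1 + n - r_2) = n(n + 13/2).
Evaluating step by step (a_0 = 1):
  n = 1: D(1) = 1(1 + 13/2) = 15/2; numerator = -4(1) = -4; a_1 = (-4)/(15/2) = -8/15
  n = 2: D(2) = 2(2 + 13/2) = 17; numerator = -4(-8/15) - 1(1) = 17/15; a_2 = (17/15)/(17) = 1/15
  n = 3: D(3) = 3(3 + 13/2) = 57/2; numerator = -4(1/15) - 1(-8/15) = 4/15; a_3 = (4/15)/(57/2) = 8/855
  n = 4: D(4) = 4(4 + 13/2) = 42; numerator = -4(8/855) - 1(1/15) = -89/855; a_4 = (-89/855)/(42) = -89/35910
  n = 5: D(5) = 5(5 + 13/2) = 115/2; numerator = -4(-89/35910) - 1(8/855) = 2/3591; a_5 = (2/3591)/(115/2) = 4/412965

r = 9/2; a_0 = 1; a_1 = -8/15; a_2 = 1/15; a_3 = 8/855; a_4 = -89/35910; a_5 = 4/412965
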